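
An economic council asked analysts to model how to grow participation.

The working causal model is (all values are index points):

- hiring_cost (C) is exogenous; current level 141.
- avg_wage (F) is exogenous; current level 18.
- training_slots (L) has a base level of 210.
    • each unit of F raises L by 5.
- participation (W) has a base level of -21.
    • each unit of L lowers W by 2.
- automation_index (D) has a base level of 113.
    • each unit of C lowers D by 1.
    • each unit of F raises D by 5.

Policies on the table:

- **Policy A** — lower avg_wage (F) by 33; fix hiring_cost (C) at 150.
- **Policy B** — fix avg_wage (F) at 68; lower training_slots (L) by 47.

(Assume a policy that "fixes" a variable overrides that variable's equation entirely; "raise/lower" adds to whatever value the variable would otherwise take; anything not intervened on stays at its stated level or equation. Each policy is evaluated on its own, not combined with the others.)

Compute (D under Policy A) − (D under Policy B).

Policy A (F − 33, C := 150):
  C = 150
  F = 18 − 33 = -15
  D = 113 − 150 + 5·(-15) = -112
Policy B (F := 68, L − 47):
  C = 141
  F = 68
  D = 113 − 141 + 5·68 = 312
D: -112 − 312 = -424

-424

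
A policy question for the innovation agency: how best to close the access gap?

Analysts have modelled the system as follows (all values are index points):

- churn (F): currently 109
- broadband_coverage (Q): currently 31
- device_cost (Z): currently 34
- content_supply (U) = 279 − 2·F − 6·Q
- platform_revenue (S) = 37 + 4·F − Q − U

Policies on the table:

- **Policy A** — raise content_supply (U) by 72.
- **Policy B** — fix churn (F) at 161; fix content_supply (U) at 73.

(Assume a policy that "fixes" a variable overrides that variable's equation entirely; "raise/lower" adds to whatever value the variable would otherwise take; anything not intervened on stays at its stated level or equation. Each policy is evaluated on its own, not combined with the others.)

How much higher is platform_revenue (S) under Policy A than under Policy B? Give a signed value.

-82

Policy A (U + 72):
  F = 109
  Q = 31
  U = 279 − 2·109 − 6·31 (+72 from intervention) = -53
  S = 37 + 4·109 − 31 − (-53) = 495
Policy B (F := 161, U := 73):
  F = 161
  Q = 31
  U = 73
  S = 37 + 4·161 − 31 − 73 = 577
S: 495 − 577 = -82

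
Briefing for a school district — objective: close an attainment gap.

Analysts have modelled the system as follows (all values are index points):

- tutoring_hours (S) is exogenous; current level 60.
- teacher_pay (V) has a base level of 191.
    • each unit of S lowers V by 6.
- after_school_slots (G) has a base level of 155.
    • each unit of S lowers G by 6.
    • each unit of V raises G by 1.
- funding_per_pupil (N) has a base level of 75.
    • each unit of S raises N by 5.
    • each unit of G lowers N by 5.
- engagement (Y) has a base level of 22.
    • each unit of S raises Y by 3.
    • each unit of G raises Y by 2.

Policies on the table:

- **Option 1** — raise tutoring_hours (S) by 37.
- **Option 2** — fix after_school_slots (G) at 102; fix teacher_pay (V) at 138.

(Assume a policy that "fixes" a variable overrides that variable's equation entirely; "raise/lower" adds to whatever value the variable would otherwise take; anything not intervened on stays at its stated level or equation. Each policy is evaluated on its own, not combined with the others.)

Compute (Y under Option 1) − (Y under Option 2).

Option 1 (S + 37):
  S = 60 + 37 = 97
  V = 191 − 6·97 = -391
  G = 155 − 6·97 + (-391) = -818
  Y = 22 + 3·97 + 2·(-818) = -1323
Option 2 (G := 102, V := 138):
  S = 60
  V = 138
  G = 102
  Y = 22 + 3·60 + 2·102 = 406
Y: -1323 − 406 = -1729

-1729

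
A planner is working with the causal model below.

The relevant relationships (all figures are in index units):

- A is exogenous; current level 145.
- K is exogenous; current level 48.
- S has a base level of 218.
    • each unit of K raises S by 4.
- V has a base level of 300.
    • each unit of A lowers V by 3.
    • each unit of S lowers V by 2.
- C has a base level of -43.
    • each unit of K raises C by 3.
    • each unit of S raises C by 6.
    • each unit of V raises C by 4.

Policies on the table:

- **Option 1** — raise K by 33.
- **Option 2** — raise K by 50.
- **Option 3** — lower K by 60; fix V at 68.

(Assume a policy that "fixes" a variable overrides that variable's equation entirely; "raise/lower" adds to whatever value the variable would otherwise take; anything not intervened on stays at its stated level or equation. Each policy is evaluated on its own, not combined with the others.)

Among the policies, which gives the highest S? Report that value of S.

610

Option 1 (K + 33):
  K = 48 + 33 = 81
  S = 218 + 4·81 = 542
Option 2 (K + 50):
  K = 48 + 50 = 98
  S = 218 + 4·98 = 610
Option 3 (K − 60, V := 68):
  K = 48 − 60 = -12
  S = 218 + 4·(-12) = 170
Comparing — Option 1: S=542, Option 2: S=610, Option 3: S=170. Highest is 610 (Option 2).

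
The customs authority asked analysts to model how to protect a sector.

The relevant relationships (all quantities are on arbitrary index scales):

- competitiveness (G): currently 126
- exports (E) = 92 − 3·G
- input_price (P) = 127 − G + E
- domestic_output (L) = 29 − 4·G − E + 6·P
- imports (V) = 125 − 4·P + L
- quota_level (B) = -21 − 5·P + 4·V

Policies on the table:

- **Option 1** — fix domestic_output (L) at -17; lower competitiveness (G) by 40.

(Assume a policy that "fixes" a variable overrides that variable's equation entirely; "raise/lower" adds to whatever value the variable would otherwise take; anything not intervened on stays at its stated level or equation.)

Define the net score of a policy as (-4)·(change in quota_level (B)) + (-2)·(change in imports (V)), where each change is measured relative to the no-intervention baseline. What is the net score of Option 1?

Baseline:
  G = 126
  E = 92 − 3·126 = -286
  P = 127 − 126 + (-286) = -285
  L = 29 − 4·126 − (-286) + 6·(-285) = -1899
  V = 125 − 4·(-285) + (-1899) = -634
  B = -21 − 5·(-285) + 4·(-634) = -1132
Option 1 (L := -17, G − 40):
  G = 126 − 40 = 86
  E = 92 − 3·86 = -166
  P = 127 − 86 + (-166) = -125
  L = -17
  V = 125 − 4·(-125) + (-17) = 608
  B = -21 − 5·(-125) + 4·608 = 3036
ΔB = 3036 − (-1132) = 4168; ΔV = 608 − (-634) = 1242
Score = (-4)·4168 + (-2)·1242 = -19156

-19156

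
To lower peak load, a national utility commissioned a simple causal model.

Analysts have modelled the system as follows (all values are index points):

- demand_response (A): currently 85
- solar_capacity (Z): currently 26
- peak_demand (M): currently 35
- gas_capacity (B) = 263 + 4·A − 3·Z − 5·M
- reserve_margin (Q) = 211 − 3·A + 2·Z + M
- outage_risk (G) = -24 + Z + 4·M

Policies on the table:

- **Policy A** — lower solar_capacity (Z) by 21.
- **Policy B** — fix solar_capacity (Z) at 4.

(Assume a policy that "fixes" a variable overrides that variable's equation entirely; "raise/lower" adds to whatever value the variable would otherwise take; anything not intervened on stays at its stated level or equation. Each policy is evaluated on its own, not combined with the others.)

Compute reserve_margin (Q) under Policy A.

Policy A (Z − 21):
  A = 85
  Z = 26 − 21 = 5
  M = 35
  Q = 211 − 3·85 + 2·5 + 35 = 1

1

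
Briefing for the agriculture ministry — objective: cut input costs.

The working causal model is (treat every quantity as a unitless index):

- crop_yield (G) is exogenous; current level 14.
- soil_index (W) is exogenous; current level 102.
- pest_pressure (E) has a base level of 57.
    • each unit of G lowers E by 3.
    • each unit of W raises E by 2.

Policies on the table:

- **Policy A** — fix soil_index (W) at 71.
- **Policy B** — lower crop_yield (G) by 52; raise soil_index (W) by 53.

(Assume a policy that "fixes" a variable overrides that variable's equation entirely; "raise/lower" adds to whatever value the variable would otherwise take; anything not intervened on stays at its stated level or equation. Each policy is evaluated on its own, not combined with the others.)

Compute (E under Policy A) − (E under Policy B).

-324

Policy A (W := 71):
  G = 14
  W = 71
  E = 57 − 3·14 + 2·71 = 157
Policy B (G − 52, W + 53):
  G = 14 − 52 = -38
  W = 102 + 53 = 155
  E = 57 − 3·(-38) + 2·155 = 481
E: 157 − 481 = -324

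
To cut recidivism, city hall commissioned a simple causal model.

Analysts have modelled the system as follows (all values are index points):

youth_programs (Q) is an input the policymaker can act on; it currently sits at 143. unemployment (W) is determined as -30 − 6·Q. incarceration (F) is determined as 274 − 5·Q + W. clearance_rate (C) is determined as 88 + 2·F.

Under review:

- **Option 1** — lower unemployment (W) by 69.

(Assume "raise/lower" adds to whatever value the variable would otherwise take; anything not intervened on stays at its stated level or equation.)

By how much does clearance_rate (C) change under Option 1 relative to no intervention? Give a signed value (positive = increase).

-138

Baseline:
  Q = 143
  W = -30 − 6·143 = -888
  F = 274 − 5·143 + (-888) = -1329
  C = 88 + 2·(-1329) = -2570
Option 1 (W − 69):
  Q = 143
  W = -30 − 6·143 (−69 from intervention) = -957
  F = 274 − 5·143 + (-957) = -1398
  C = 88 + 2·(-1398) = -2708
Change in C: -2708 − (-2570) = -138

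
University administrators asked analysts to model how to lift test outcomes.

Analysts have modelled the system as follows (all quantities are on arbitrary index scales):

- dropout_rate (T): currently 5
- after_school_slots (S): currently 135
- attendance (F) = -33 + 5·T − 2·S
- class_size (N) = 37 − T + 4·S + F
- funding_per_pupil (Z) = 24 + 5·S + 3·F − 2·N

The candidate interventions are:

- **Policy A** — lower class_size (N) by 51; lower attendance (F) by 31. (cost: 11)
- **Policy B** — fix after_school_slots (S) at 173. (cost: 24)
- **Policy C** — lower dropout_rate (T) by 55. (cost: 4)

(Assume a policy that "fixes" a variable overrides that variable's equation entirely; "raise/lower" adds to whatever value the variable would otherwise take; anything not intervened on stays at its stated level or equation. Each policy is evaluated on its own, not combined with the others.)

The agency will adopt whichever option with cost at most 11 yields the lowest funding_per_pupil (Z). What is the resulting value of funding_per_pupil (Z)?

-1108

Policy A (N − 51, F − 31):
  T = 5
  S = 135
  F = -33 + 5·5 − 2·135 (−31 from intervention) = -309
  N = 37 − 5 + 4·135 + (-309) (−51 from intervention) = 212
  Z = 24 + 5·135 + 3·(-309) − 2·212 = -652
Policy C (T − 55):
  T = 5 − 55 = -50
  S = 135
  F = -33 + 5·(-50) − 2·135 = -553
  N = 37 − (-50) + 4·135 + (-553) = 74
  Z = 24 + 5·135 + 3·(-553) − 2·74 = -1108
Comparing — Policy A: Z=-652, Policy C: Z=-1108. Lowest is -1108 (Policy C).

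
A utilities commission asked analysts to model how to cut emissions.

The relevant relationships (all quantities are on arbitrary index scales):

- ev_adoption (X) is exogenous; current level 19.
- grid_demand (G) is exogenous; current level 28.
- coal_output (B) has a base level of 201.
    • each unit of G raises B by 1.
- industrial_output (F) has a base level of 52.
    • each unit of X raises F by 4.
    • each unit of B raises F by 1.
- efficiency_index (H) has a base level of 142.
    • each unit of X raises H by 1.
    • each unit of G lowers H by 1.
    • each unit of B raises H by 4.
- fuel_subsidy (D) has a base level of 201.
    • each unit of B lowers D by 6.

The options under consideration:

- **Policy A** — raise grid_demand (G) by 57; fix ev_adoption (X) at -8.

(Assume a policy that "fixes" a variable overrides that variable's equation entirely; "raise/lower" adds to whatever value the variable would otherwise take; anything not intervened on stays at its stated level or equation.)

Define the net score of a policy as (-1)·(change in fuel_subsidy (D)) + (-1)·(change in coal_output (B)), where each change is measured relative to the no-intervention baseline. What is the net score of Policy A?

Baseline:
  G = 28
  B = 201 + 28 = 229
  D = 201 − 6·229 = -1173
Policy A (G + 57, X := -8):
  G = 28 + 57 = 85
  B = 201 + 85 = 286
  D = 201 − 6·286 = -1515
ΔD = -1515 − (-1173) = -342; ΔB = 286 − 229 = 57
Score = (-1)·(-342) + (-1)·57 = 285

285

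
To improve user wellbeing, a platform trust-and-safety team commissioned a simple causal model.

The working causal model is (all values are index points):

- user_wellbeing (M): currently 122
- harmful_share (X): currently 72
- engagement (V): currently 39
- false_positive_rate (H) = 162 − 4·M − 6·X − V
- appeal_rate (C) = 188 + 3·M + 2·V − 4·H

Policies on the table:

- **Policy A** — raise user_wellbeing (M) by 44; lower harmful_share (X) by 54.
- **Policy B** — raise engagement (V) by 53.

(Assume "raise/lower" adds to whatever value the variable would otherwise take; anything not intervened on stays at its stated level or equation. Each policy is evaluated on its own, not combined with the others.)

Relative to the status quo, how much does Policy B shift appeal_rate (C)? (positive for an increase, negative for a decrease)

Baseline:
  M = 122
  X = 72
  V = 39
  H = 162 − 4·122 − 6·72 − 39 = -797
  C = 188 + 3·122 + 2·39 − 4·(-797) = 3820
Policy B (V + 53):
  M = 122
  X = 72
  V = 39 + 53 = 92
  H = 162 − 4·122 − 6·72 − 92 = -850
  C = 188 + 3·122 + 2·92 − 4·(-850) = 4138
Change in C: 4138 − 3820 = 318

318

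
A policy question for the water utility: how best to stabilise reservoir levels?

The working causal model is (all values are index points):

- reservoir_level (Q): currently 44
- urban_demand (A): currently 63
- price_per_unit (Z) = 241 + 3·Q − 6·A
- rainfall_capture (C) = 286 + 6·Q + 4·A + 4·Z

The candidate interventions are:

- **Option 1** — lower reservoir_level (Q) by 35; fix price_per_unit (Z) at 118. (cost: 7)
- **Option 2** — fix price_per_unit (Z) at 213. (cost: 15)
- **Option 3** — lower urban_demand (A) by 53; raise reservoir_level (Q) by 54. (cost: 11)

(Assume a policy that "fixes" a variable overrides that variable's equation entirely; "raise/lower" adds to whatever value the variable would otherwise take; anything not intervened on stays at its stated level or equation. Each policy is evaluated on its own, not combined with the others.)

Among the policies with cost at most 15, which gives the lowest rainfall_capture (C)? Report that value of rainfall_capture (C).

1064

Option 1 (Q − 35, Z := 118):
  Q = 44 − 35 = 9
  A = 63
  Z = 118
  C = 286 + 6·9 + 4·63 + 4·118 = 1064
Option 2 (Z := 213):
  Q = 44
  A = 63
  Z = 213
  C = 286 + 6·44 + 4·63 + 4·213 = 1654
Option 3 (A − 53, Q + 54):
  Q = 44 + 54 = 98
  A = 63 − 53 = 10
  Z = 241 + 3·98 − 6·10 = 475
  C = 286 + 6·98 + 4·10 + 4·475 = 2814
Comparing — Option 1: C=1064, Option 2: C=1654, Option 3: C=2814. Lowest is 1064 (Option 1).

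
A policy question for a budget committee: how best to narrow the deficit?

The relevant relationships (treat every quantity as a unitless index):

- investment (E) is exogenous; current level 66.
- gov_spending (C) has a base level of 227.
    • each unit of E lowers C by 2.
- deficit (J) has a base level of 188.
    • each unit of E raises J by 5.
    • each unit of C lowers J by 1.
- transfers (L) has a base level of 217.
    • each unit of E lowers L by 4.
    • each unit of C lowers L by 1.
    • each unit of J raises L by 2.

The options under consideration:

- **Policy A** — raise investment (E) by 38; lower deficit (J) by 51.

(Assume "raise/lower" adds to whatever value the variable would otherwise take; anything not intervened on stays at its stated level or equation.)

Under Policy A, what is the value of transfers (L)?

1058

Policy A (E + 38, J − 51):
  E = 66 + 38 = 104
  C = 227 − 2·104 = 19
  J = 188 + 5·104 − 19 (−51 from intervention) = 638
  L = 217 − 4·104 − 19 + 2·638 = 1058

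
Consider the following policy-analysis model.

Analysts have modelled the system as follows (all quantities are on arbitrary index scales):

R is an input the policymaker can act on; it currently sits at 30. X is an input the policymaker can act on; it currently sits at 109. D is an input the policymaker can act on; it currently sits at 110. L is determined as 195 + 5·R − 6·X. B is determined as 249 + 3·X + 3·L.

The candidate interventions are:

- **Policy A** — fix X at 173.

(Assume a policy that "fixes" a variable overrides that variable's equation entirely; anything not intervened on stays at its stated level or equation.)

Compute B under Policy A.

Policy A (X := 173):
  R = 30
  X = 173
  L = 195 + 5·30 − 6·173 = -693
  B = 249 + 3·173 + 3·(-693) = -1311

-1311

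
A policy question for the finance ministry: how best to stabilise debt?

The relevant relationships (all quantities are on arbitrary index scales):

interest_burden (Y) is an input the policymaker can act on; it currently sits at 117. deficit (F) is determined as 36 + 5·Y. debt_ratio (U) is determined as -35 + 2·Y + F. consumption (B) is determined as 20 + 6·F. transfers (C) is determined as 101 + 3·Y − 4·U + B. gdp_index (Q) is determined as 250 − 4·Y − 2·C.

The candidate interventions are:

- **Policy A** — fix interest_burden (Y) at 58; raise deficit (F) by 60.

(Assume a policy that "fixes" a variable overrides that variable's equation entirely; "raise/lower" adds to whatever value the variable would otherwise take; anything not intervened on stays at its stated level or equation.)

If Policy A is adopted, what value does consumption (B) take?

Policy A (Y := 58, F + 60):
  Y = 58
  F = 36 + 5·58 (+60 from intervention) = 386
  B = 20 + 6·386 = 2336

2336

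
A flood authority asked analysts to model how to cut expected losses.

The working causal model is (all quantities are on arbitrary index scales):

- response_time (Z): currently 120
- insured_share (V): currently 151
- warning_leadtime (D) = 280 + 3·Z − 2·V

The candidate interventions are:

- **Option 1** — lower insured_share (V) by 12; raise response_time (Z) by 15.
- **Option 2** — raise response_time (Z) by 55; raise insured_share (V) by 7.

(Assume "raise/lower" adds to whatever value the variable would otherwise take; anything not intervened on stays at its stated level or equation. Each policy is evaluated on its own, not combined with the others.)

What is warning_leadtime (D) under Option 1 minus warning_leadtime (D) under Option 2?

Option 1 (V − 12, Z + 15):
  Z = 120 + 15 = 135
  V = 151 − 12 = 139
  D = 280 + 3·135 − 2·139 = 407
Option 2 (Z + 55, V + 7):
  Z = 120 + 55 = 175
  V = 151 + 7 = 158
  D = 280 + 3·175 − 2·158 = 489
D: 407 − 489 = -82

-82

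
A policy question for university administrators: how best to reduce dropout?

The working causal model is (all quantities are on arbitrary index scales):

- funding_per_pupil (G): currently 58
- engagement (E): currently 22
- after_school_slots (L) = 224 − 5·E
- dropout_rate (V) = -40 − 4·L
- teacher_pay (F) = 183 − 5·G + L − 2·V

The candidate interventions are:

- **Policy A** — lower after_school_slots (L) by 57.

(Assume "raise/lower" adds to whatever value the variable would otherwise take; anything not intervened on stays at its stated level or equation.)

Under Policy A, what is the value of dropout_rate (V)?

-268

Policy A (L − 57):
  E = 22
  L = 224 − 5·22 (−57 from intervention) = 57
  V = -40 − 4·57 = -268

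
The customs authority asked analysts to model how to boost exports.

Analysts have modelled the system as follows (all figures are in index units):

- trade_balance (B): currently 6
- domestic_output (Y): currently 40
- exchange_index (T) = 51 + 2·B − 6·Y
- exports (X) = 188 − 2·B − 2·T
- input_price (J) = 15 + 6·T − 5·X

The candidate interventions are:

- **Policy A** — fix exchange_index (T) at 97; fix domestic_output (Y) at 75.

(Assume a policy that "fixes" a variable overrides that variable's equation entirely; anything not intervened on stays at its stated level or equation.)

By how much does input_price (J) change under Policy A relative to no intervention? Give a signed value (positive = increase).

Baseline:
  B = 6
  Y = 40
  T = 51 + 2·6 − 6·40 = -177
  X = 188 − 2·6 − 2·(-177) = 530
  J = 15 + 6·(-177) − 5·530 = -3697
Policy A (T := 97, Y := 75):
  B = 6
  Y = 75
  T = 97
  X = 188 − 2·6 − 2·97 = -18
  J = 15 + 6·97 − 5·(-18) = 687
Change in J: 687 − (-3697) = 4384

4384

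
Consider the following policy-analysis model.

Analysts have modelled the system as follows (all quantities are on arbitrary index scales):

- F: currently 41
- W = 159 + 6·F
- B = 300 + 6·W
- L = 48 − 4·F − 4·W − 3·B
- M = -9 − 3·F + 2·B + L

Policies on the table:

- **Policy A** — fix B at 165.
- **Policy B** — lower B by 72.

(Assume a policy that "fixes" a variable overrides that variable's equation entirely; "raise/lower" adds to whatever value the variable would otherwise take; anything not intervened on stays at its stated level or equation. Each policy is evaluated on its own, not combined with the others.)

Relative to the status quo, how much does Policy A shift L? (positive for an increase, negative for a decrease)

Baseline:
  F = 41
  W = 159 + 6·41 = 405
  B = 300 + 6·405 = 2730
  L = 48 − 4·41 − 4·405 − 3·2730 = -9926
Policy A (B := 165):
  F = 41
  W = 159 + 6·41 = 405
  B = 165
  L = 48 − 4·41 − 4·405 − 3·165 = -2231
Change in L: -2231 − (-9926) = 7695

7695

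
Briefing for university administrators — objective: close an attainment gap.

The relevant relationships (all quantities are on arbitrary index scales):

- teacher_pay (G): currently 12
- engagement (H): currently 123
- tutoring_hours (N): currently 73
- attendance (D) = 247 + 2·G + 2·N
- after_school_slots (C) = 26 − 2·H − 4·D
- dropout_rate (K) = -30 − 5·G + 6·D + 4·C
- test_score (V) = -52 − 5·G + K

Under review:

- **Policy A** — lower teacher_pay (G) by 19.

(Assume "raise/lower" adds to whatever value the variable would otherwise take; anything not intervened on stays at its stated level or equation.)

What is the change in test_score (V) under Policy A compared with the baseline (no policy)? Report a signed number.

Baseline:
  G = 12
  H = 123
  N = 73
  D = 247 + 2·12 + 2·73 = 417
  C = 26 − 2·123 − 4·417 = -1888
  K = -30 − 5·12 + 6·417 + 4·(-1888) = -5140
  V = -52 − 5·12 + (-5140) = -5252
Policy A (G − 19):
  G = 12 − 19 = -7
  H = 123
  N = 73
  D = 247 + 2·(-7) + 2·73 = 379
  C = 26 − 2·123 − 4·379 = -1736
  K = -30 − 5·(-7) + 6·379 + 4·(-1736) = -4665
  V = -52 − 5·(-7) + (-4665) = -4682
Change in V: -4682 − (-5252) = 570

570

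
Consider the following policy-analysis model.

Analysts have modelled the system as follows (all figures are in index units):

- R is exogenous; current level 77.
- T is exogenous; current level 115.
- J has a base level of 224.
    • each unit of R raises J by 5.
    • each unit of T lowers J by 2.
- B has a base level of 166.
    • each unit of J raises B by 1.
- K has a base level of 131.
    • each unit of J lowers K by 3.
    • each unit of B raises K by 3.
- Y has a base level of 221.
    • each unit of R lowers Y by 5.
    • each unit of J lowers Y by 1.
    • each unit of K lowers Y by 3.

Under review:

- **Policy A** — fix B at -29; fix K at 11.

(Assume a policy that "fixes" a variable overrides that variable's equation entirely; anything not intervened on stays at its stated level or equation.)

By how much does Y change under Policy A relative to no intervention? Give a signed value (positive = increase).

Baseline:
  R = 77
  T = 115
  J = 224 + 5·77 − 2·115 = 379
  B = 166 + 379 = 545
  K = 131 − 3·379 + 3·545 = 629
  Y = 221 − 5·77 − 379 − 3·629 = -2430
Policy A (B := -29, K := 11):
  R = 77
  T = 115
  J = 224 + 5·77 − 2·115 = 379
  B = -29
  K = 11
  Y = 221 − 5·77 − 379 − 3·11 = -576
Change in Y: -576 − (-2430) = 1854

1854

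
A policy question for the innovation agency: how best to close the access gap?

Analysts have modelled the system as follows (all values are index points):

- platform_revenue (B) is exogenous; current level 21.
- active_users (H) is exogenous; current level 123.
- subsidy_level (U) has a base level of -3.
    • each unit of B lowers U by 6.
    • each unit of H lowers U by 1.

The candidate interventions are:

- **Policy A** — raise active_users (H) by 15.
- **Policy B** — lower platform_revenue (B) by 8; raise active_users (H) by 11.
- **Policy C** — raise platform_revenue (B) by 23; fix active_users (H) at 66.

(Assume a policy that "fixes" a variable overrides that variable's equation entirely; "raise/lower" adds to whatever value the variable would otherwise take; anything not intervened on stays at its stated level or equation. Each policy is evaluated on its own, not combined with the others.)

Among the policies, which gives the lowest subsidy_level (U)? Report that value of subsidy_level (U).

Policy A (H + 15):
  B = 21
  H = 123 + 15 = 138
  U = -3 − 6·21 − 138 = -267
Policy B (B − 8, H + 11):
  B = 21 − 8 = 13
  H = 123 + 11 = 134
  U = -3 − 6·13 − 134 = -215
Policy C (B + 23, H := 66):
  B = 21 + 23 = 44
  H = 66
  U = -3 − 6·44 − 66 = -333
Comparing — Policy A: U=-267, Policy B: U=-215, Policy C: U=-333. Lowest is -333 (Policy C).

-333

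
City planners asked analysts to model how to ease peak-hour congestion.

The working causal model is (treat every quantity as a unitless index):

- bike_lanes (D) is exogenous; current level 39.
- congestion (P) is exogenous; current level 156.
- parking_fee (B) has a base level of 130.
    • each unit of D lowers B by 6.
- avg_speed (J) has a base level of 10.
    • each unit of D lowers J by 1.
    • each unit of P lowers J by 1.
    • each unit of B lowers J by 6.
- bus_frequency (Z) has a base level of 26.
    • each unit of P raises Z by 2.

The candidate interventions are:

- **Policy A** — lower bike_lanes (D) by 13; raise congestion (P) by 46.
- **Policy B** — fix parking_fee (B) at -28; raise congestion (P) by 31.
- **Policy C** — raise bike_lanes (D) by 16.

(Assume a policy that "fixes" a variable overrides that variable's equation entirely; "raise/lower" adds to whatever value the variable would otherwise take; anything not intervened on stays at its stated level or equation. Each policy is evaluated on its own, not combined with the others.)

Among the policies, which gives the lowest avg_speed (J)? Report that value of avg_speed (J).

-62

Policy A (D − 13, P + 46):
  D = 39 − 13 = 26
  P = 156 + 46 = 202
  B = 130 − 6·26 = -26
  J = 10 − 26 − 202 − 6·(-26) = -62
Policy B (B := -28, P + 31):
  D = 39
  P = 156 + 31 = 187
  B = -28
  J = 10 − 39 − 187 − 6·(-28) = -48
Policy C (D + 16):
  D = 39 + 16 = 55
  P = 156
  B = 130 − 6·55 = -200
  J = 10 − 55 − 156 − 6·(-200) = 999
Comparing — Policy A: J=-62, Policy B: J=-48, Policy C: J=999. Lowest is -62 (Policy A).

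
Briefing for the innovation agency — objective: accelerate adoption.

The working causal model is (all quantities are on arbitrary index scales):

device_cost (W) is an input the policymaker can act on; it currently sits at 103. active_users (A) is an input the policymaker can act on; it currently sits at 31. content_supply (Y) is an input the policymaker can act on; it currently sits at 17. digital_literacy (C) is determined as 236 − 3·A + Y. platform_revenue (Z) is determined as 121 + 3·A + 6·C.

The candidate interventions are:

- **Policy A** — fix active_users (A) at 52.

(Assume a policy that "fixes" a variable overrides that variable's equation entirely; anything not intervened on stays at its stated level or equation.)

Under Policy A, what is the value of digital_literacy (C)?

97

Policy A (A := 52):
  A = 52
  Y = 17
  C = 236 − 3·52 + 17 = 97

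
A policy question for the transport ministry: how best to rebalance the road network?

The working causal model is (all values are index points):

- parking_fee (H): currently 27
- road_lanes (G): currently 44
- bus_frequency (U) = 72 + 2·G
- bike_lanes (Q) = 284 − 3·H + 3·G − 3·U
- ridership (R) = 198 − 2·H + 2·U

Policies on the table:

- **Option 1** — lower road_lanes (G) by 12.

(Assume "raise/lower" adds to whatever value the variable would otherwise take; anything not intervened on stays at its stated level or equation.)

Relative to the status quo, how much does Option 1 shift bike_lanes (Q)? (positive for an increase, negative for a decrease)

36

Baseline:
  H = 27
  G = 44
  U = 72 + 2·44 = 160
  Q = 284 − 3·27 + 3·44 − 3·160 = -145
Option 1 (G − 12):
  H = 27
  G = 44 − 12 = 32
  U = 72 + 2·32 = 136
  Q = 284 − 3·27 + 3·32 − 3·136 = -109
Change in Q: -109 − (-145) = 36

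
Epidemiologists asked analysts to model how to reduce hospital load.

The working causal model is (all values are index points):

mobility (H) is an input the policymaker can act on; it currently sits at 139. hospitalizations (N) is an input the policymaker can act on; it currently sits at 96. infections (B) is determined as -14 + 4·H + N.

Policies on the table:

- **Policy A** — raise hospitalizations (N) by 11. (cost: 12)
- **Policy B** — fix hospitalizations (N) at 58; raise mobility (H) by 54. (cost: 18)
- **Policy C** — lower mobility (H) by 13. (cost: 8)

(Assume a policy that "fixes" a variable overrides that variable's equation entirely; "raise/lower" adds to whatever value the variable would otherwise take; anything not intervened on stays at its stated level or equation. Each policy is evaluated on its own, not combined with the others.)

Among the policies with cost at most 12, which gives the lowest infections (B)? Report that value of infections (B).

Policy A (N + 11):
  H = 139
  N = 96 + 11 = 107
  B = -14 + 4·139 + 107 = 649
Policy C (H − 13):
  H = 139 − 13 = 126
  N = 96
  B = -14 + 4·126 + 96 = 586
Comparing — Policy A: B=649, Policy C: B=586. Lowest is 586 (Policy C).

586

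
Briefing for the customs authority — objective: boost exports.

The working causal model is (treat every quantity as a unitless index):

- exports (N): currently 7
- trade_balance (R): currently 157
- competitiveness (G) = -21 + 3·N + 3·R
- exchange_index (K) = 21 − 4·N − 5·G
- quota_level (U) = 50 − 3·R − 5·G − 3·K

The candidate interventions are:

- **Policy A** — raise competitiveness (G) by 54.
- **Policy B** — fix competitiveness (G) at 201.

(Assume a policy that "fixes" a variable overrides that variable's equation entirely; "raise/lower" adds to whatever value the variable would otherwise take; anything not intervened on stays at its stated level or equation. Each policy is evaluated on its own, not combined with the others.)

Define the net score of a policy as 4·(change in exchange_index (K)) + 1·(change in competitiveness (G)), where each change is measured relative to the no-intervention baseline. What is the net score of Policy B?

Baseline:
  N = 7
  R = 157
  G = -21 + 3·7 + 3·157 = 471
  K = 21 − 4·7 − 5·471 = -2362
Policy B (G := 201):
  N = 7
  R = 157
  G = 201
  K = 21 − 4·7 − 5·201 = -1012
ΔK = -1012 − (-2362) = 1350; ΔG = 201 − 471 = -270
Score = 4·1350 + 1·(-270) = 5130

5130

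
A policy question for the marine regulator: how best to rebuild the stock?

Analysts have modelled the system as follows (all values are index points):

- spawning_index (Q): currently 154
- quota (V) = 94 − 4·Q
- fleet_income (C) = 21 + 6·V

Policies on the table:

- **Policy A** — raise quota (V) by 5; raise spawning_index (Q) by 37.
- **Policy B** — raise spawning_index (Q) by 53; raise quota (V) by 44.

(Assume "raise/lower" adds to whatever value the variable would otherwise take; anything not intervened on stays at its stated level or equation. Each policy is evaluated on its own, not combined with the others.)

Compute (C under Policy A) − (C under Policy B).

Policy A (V + 5, Q + 37):
  Q = 154 + 37 = 191
  V = 94 − 4·191 (+5 from intervention) = -665
  C = 21 + 6·(-665) = -3969
Policy B (Q + 53, V + 44):
  Q = 154 + 53 = 207
  V = 94 − 4·207 (+44 from intervention) = -690
  C = 21 + 6·(-690) = -4119
C: -3969 − (-4119) = 150

150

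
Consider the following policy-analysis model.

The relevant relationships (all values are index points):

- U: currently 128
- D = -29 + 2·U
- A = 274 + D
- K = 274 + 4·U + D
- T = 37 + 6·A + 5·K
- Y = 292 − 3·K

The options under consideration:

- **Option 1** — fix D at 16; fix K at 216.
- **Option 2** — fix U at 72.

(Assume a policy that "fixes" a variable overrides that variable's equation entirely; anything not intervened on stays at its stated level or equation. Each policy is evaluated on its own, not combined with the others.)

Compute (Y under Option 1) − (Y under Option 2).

1383

Option 1 (D := 16, K := 216):
  U = 128
  D = 16
  K = 216
  Y = 292 − 3·216 = -356
Option 2 (U := 72):
  U = 72
  D = -29 + 2·72 = 115
  K = 274 + 4·72 + 115 = 677
  Y = 292 − 3·677 = -1739
Y: -356 − (-1739) = 1383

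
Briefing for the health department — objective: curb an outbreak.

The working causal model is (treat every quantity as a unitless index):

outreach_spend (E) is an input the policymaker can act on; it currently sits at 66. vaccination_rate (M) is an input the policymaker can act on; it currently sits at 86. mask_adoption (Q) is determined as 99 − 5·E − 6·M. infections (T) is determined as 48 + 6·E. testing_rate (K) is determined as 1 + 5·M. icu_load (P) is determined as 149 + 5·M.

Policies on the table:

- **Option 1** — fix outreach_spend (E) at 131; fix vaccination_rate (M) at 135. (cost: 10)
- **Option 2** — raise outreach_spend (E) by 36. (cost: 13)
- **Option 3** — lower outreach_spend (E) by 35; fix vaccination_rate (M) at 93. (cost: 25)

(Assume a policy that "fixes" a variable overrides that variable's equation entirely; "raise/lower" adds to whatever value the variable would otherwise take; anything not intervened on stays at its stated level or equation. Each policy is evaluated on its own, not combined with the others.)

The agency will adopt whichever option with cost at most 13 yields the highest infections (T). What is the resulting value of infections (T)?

834

Option 1 (E := 131, M := 135):
  E = 131
  T = 48 + 6·131 = 834
Option 2 (E + 36):
  E = 66 + 36 = 102
  T = 48 + 6·102 = 660
Comparing — Option 1: T=834, Option 2: T=660. Highest is 834 (Option 1).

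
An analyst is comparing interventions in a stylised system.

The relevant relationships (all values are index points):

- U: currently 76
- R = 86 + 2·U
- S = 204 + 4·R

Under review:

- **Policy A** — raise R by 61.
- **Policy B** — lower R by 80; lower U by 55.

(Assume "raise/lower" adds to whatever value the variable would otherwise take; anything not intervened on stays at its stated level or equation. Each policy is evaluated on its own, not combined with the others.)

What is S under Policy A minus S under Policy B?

Policy A (R + 61):
  U = 76
  R = 86 + 2·76 (+61 from intervention) = 299
  S = 204 + 4·299 = 1400
Policy B (R − 80, U − 55):
  U = 76 − 55 = 21
  R = 86 + 2·21 (−80 from intervention) = 48
  S = 204 + 4·48 = 396
S: 1400 − 396 = 1004

1004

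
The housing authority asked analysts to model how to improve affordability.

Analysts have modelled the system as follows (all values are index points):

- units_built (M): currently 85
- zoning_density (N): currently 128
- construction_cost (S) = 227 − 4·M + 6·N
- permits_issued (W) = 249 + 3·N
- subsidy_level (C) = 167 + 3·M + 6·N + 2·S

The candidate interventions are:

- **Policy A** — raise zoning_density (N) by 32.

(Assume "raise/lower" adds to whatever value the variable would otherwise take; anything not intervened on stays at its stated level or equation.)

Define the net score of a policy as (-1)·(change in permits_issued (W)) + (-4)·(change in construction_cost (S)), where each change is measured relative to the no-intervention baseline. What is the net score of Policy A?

-864

Baseline:
  M = 85
  N = 128
  S = 227 − 4·85 + 6·128 = 655
  W = 249 + 3·128 = 633
Policy A (N + 32):
  M = 85
  N = 128 + 32 = 160
  S = 227 − 4·85 + 6·160 = 847
  W = 249 + 3·160 = 729
ΔW = 729 − 633 = 96; ΔS = 847 − 655 = 192
Score = (-1)·96 + (-4)·192 = -864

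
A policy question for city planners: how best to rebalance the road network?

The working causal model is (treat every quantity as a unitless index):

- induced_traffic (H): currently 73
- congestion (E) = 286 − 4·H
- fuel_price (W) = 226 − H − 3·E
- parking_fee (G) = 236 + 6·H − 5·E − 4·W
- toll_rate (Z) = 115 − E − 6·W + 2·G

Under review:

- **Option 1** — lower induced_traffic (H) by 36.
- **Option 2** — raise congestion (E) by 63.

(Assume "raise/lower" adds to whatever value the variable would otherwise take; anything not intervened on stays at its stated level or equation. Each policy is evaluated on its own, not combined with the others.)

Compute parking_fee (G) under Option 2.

461

Option 2 (E + 63):
  H = 73
  E = 286 − 4·73 (+63 from intervention) = 57
  W = 226 − 73 − 3·57 = -18
  G = 236 + 6·73 − 5·57 − 4·(-18) = 461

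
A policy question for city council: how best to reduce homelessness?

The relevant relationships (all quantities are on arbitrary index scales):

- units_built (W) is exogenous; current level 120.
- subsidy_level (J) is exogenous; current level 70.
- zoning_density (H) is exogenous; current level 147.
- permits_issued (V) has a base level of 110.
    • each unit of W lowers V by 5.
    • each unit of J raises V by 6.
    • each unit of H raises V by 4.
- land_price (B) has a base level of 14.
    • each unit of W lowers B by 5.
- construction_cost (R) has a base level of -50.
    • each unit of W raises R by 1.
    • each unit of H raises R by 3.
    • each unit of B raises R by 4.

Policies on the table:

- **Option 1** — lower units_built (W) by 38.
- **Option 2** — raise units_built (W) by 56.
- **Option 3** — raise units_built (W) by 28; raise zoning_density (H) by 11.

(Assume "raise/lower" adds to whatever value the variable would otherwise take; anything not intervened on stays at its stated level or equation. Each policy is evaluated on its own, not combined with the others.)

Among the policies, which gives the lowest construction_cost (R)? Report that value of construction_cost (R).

Option 1 (W − 38):
  W = 120 − 38 = 82
  H = 147
  B = 14 − 5·82 = -396
  R = -50 + 82 + 3·147 + 4·(-396) = -1111
Option 2 (W + 56):
  W = 120 + 56 = 176
  H = 147
  B = 14 − 5·176 = -866
  R = -50 + 176 + 3·147 + 4·(-866) = -2897
Option 3 (W + 28, H + 11):
  W = 120 + 28 = 148
  H = 147 + 11 = 158
  B = 14 − 5·148 = -726
  R = -50 + 148 + 3·158 + 4·(-726) = -2332
Comparing — Option 1: R=-1111, Option 2: R=-2897, Option 3: R=-2332. Lowest is -2897 (Option 2).

-2897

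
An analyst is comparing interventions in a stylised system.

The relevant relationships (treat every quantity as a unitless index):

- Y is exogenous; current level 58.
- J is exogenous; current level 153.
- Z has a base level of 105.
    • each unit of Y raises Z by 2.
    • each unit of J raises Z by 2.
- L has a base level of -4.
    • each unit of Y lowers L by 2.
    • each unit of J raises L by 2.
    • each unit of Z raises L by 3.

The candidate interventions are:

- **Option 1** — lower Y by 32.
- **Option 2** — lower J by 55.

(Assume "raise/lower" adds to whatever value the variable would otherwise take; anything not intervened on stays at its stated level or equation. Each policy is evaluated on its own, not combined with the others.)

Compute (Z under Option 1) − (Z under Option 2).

Option 1 (Y − 32):
  Y = 58 − 32 = 26
  J = 153
  Z = 105 + 2·26 + 2·153 = 463
Option 2 (J − 55):
  Y = 58
  J = 153 − 55 = 98
  Z = 105 + 2·58 + 2·98 = 417
Z: 463 − 417 = 46

46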